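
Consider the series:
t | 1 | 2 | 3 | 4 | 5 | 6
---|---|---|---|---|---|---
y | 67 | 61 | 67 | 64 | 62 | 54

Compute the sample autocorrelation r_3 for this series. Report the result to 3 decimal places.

Mean ȳ = (67 + 61 + 67 + 64 + 62 + 54)/6 = 62.5000
Deviations from mean: 4.5000, -1.5000, 4.5000, 1.5000, -0.5000, -8.5000
Σ(y_t−ȳ)(y_{t+3}−ȳ) = (6.7500) + (0.7500) + (-38.2500) = -30.7500
Denominator Σ(y_t−ȳ)² = 117.5000
r_3 = -30.7500 / 117.5000 = -0.262

-0.262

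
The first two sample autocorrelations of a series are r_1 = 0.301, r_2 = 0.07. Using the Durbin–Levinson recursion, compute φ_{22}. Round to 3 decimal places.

φ_{22} = (r_2 − r_1²) / (1 − r_1²)
r_1² = (0.301)² = 0.090601
Numerator = 0.07 − 0.0906 = -0.0206; denominator = 1 − 0.0906 = 0.9094
φ_{22} = -0.0206 / 0.9094 = -0.023

-0.023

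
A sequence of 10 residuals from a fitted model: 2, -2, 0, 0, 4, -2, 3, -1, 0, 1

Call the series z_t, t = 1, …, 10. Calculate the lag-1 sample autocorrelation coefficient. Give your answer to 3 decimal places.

Mean z̄ = (2 − 2 + 0 + 0 + 4 − 2 + 3 − 1 + 0 + 1)/10 = 0.5000
Numerator Σ_{t=1}^{9}(z_t−z̄)(z_{t+1}−z̄) = -22.2500
Denominator Σ(z_t−z̄)² = 36.5000
r_1 = -22.2500 / 36.5000 = -0.610

-0.610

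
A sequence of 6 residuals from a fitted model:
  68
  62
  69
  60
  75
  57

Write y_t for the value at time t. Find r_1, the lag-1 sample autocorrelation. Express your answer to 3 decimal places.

Mean ȳ = (68 + 62 + 69 + 60 + 75 + 57)/6 = 65.1667
Deviations from mean: 2.8333, -3.1667, 3.8333, -5.1667, 9.8333, -8.1667
Σ(y_t−ȳ)(y_{t+1}−ȳ) = (-8.9722) + (-12.1389) + (-19.8056) + (-50.8056) + (-80.3056) = -172.0278
Denominator Σ(y_t−ȳ)² = 222.8333
r_1 = -172.0278 / 222.8333 = -0.772

-0.772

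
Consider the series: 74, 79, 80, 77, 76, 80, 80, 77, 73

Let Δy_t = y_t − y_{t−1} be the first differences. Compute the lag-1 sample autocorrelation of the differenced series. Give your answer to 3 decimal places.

First differences Δy: 5, 1, -3, -1, 4, 0, -3, -4
Mean of differences = -0.1250
Numerator Σ(Δy_t−Δȳ)(Δy_{t+1}−Δȳ) = 12.7344
Denominator Σ(Δy_t−Δȳ)² = 76.8750
r_1(Δy) = 12.7344 / 76.8750 = 0.166

0.166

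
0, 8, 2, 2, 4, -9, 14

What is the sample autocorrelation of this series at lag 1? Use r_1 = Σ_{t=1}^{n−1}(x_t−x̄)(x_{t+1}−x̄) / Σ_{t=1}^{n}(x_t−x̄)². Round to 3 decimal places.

-0.543

Mean x̄ = (0 + 8 + 2 + 2 + 4 − 9 + 14)/7 = 3.0000
Deviations from mean: -3.0000, 5.0000, -1.0000, -1.0000, 1.0000, -12.0000, 11.0000
Numerator Σ_{t=1}^{6}(x_t−x̄)(x_{t+1}−x̄) = -164.0000
Denominator Σ(x_t−x̄)² = 302.0000
r_1 = -164.0000 / 302.0000 = -0.543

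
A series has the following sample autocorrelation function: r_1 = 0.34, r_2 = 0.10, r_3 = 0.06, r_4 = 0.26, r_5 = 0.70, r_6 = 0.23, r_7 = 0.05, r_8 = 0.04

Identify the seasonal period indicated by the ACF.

5

The largest autocorrelation is r_5 = 0.70; the remaining lags stay at or below 0.34. The elevated value at lag 1 (0.34), dropping to 0.10 at lag 2, reflects decaying short-term dependence rather than seasonality.
The dominant spike at lag 5 indicates a seasonal period of 5.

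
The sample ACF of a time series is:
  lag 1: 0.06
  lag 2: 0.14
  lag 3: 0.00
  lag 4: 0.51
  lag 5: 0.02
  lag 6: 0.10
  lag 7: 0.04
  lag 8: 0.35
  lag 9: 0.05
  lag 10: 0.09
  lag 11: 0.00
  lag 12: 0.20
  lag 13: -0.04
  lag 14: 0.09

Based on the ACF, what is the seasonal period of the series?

4

The largest autocorrelation is r_4 = 0.51, with weaker echoes at lags 8 (0.35) and 12 (0.20); the remaining lags stay at or below 0.14.
The dominant spike at lag 4 indicates a seasonal period of 4.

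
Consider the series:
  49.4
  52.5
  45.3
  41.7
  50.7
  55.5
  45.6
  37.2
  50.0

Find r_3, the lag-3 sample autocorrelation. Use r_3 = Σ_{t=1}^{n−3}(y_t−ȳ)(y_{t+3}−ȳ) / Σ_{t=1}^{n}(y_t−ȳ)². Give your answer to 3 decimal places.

Mean ȳ = (49.4 + 52.5 + 45.3 + 41.7 + 50.7 + 55.5 + 45.6 + 37.2 + 50.0)/9 = 47.5444
Σ(y_t−ȳ)(y_{t+3}−ȳ) = (-10.8447) + (15.6375) + (-17.8558) + (11.3642) + (-32.6425) + (19.5353) = -14.8059
Denominator Σ(y_t−ȳ)² = 257.2622
r_3 = -14.8059 / 257.2622 = -0.058

-0.058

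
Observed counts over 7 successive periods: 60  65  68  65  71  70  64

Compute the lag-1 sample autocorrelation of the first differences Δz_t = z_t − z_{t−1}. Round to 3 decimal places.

-0.139

First differences Δz: 5, 3, -3, 6, -1, -6
Mean of differences = 0.6667
Numerator Σ(Δz_t−Δz̄)(Δz_{t+1}−Δz̄) = -15.7778
Denominator Σ(Δz_t−Δz̄)² = 113.3333
r_1(Δz) = -15.7778 / 113.3333 = -0.139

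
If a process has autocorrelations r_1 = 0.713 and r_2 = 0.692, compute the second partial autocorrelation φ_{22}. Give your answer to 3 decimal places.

0.374

φ_{22} = (r_2 − r_1²) / (1 − r_1²)
r_1² = (0.713)² = 0.508369
Numerator = 0.692 − 0.5084 = 0.1836; denominator = 1 − 0.5084 = 0.4916
φ_{22} = 0.1836 / 0.4916 = 0.374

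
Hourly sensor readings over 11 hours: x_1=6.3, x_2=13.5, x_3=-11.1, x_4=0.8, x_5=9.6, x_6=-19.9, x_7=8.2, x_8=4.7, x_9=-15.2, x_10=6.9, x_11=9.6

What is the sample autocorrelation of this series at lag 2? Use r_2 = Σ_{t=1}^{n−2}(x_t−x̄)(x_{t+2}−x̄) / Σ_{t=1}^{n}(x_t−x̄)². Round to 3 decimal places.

Mean x̄ = (6.3 + 13.5 − 11.1 + 0.8 + 9.6 − 19.9 + 8.2 + 4.7 − 15.2 + 6.9 + 9.6)/11 = 1.2182
Numerator Σ_{t=1}^{9}(x_t−x̄)(x_{t+2}−x̄) = -409.6216
Denominator Σ(x_t−x̄)² = 1277.7764
r_2 = -409.6216 / 1277.7764 = -0.321

-0.321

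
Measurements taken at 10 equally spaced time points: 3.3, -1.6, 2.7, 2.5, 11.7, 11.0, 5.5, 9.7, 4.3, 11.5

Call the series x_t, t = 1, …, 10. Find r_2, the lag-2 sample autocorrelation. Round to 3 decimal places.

Mean x̄ = (3.3 − 1.6 + 2.7 + 2.5 + 11.7 + 11.0 + 5.5 + 9.7 + 4.3 + 11.5)/10 = 6.0600
Numerator Σ_{t=1}^{8}(x_t−x̄)(x_{t+2}−x̄) = 35.6168
Denominator Σ(x_t−x̄)² = 192.7240
r_2 = 35.6168 / 192.7240 = 0.185

0.185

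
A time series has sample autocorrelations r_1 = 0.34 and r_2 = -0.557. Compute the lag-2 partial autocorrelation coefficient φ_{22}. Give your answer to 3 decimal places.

-0.761

φ_{22} = (r_2 − r_1²) / (1 − r_1²)
r_1² = (0.34)² = 0.1156
Numerator = -0.557 − 0.1156 = -0.6726; denominator = 1 − 0.1156 = 0.8844
φ_{22} = -0.6726 / 0.8844 = -0.761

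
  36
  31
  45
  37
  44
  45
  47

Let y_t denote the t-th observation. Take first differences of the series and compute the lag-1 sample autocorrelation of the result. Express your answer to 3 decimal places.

-0.809

First differences Δy: -5, 14, -8, 7, 1, 2
Mean of differences = 1.8333
Numerator Σ(Δy_t−Δȳ)(Δy_{t+1}−Δȳ) = -258.0278
Denominator Σ(Δy_t−Δȳ)² = 318.8333
r_1(Δy) = -258.0278 / 318.8333 = -0.809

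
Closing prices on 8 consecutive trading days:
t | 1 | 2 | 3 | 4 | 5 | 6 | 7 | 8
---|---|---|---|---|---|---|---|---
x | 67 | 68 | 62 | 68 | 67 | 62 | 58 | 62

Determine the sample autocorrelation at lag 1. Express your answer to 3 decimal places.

0.263

Mean x̄ = (67 + 68 + 62 + 68 + 67 + 62 + 58 + 62)/8 = 64.2500
Deviations from mean: 2.7500, 3.7500, -2.2500, 3.7500, 2.7500, -2.2500, -6.2500, -2.2500
Σ(x_t−x̄)(x_{t+1}−x̄) = (10.3125) + (-8.4375) + (-8.4375) + (10.3125) + (-6.1875) + (14.0625) + (14.0625) = 25.6875
Denominator Σ(x_t−x̄)² = 97.5000
r_1 = 25.6875 / 97.5000 = 0.263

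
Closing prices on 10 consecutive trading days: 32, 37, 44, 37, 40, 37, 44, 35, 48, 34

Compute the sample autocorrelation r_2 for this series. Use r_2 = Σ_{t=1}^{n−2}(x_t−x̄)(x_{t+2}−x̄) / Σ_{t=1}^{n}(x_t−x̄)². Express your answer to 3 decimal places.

Mean x̄ = (32 + 37 + 44 + 37 + 40 + 37 + 44 + 35 + 48 + 34)/10 = 38.8000
Numerator Σ_{t=1}^{8}(x_t−x̄)(x_{t+2}−x̄) = 56.5200
Denominator Σ(x_t−x̄)² = 233.6000
r_2 = 56.5200 / 233.6000 = 0.242

0.242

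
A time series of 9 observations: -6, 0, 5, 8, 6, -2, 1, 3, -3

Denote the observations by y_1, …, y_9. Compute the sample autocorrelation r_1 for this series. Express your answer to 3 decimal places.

Mean ȳ = (-6 + 0 + 5 + 8 + 6 − 2 + 1 + 3 − 3)/9 = 1.3333
Numerator Σ_{t=1}^{8}(y_t−ȳ)(y_{t+1}−ȳ) = 38.2222
Denominator Σ(y_t−ȳ)² = 168.0000
r_1 = 38.2222 / 168.0000 = 0.228

0.228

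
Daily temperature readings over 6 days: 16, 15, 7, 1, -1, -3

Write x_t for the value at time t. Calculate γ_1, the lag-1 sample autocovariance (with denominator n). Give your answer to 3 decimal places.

31.940

Mean x̄ = (16 + 15 + 7 + 1 − 1 − 3)/6 = 5.8333
Deviations: 10.1667, 9.1667, 1.1667, -4.8333, -6.8333, -8.8333
Σ_{t=1}^{5}(x_t−x̄)(x_{t+1}−x̄) = 191.6389
γ_1 = 191.6389 / 6 = 31.940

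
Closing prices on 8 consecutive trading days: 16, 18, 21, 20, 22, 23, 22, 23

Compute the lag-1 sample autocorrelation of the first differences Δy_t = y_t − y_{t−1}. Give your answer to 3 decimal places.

-0.286

First differences Δy: 2, 3, -1, 2, 1, -1, 1
Mean of differences = 1.0000
Numerator Σ(Δy_t−Δȳ)(Δy_{t+1}−Δȳ) = -4.0000
Denominator Σ(Δy_t−Δȳ)² = 14.0000
r_1(Δy) = -4.0000 / 14.0000 = -0.286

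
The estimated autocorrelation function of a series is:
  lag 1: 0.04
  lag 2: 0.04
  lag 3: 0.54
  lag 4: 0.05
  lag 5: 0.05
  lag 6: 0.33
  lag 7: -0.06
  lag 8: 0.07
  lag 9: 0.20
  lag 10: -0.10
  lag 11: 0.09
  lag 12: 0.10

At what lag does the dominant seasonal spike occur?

3

The largest autocorrelation is r_3 = 0.54, with weaker echoes at lags 6 (0.33) and 9 (0.20); the remaining lags stay at or below 0.10.
The dominant spike at lag 3 indicates a seasonal period of 3.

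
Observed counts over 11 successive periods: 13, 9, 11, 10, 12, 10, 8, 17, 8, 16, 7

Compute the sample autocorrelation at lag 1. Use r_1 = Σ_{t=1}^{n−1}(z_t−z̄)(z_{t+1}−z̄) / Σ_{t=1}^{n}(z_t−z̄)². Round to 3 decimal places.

Mean z̄ = (13 + 9 + 11 + 10 + 12 + 10 + 8 + 17 + 8 + 16 + 7)/11 = 11.0000
Numerator Σ_{t=1}^{10}(z_t−z̄)(z_{t+1}−z̄) = -74.0000
Denominator Σ(z_t−z̄)² = 106.0000
r_1 = -74.0000 / 106.0000 = -0.698

-0.698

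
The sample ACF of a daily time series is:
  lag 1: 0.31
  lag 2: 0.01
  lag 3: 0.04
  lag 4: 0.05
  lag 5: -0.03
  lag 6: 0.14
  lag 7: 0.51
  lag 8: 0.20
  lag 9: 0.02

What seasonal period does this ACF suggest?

The largest autocorrelation is r_7 = 0.51; the remaining lags stay at or below 0.31. The elevated value at lag 1 (0.31), dropping to 0.01 at lag 2, reflects decaying short-term dependence rather than seasonality.
The dominant spike at lag 7 indicates a seasonal period of 7.

7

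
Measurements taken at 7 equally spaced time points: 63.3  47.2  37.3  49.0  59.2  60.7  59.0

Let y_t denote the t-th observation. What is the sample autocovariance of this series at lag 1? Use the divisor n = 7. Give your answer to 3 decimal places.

Mean ȳ = (63.3 + 47.2 + 37.3 + 49.0 + 59.2 + 60.7 + 59.0)/7 = 53.6714
Deviations: 9.6286, -6.4714, -16.3714, -4.6714, 5.5286, 7.0286, 5.3286
Σ_{t=1}^{6}(y_t−ȳ)(y_{t+1}−ȳ) = 170.5978
γ_1 = 170.5978 / 7 = 24.371

24.371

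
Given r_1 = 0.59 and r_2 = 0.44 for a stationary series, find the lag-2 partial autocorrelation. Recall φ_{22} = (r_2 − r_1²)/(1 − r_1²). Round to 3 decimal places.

0.141

φ_{22} = (r_2 − r_1²) / (1 − r_1²)
r_1² = (0.59)² = 0.3481
Numerator = 0.44 − 0.3481 = 0.0919; denominator = 1 − 0.3481 = 0.6519
φ_{22} = 0.0919 / 0.6519 = 0.141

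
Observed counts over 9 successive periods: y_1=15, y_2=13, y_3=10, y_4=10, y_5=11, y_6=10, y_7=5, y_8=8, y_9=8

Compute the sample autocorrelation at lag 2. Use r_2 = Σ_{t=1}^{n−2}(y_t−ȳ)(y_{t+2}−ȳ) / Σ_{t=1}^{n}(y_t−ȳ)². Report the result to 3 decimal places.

0.074

Mean ȳ = (15 + 13 + 10 + 10 + 11 + 10 + 5 + 8 + 8)/9 = 10.0000
Σ(y_t−ȳ)(y_{t+2}−ȳ) = (0.0000) + (0.0000) + (0.0000) + (0.0000) + (-5.0000) + (0.0000) + (10.0000) = 5.0000
Denominator Σ(y_t−ȳ)² = 68.0000
r_2 = 5.0000 / 68.0000 = 0.074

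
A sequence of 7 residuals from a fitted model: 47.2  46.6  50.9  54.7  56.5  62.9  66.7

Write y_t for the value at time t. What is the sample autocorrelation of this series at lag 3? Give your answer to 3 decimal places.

Mean ȳ = (47.2 + 46.6 + 50.9 + 54.7 + 56.5 + 62.9 + 66.7)/7 = 55.0714
Deviations from mean: -7.8714, -8.4714, -4.1714, -0.3714, 1.4286, 7.8286, 11.6286
Σ(y_t−ȳ)(y_{t+3}−ȳ) = (2.9237) + (-12.1020) + (-32.6563) + (-4.3192) = -46.1539
Denominator Σ(y_t−ȳ)² = 349.8143
r_3 = -46.1539 / 349.8143 = -0.132

-0.132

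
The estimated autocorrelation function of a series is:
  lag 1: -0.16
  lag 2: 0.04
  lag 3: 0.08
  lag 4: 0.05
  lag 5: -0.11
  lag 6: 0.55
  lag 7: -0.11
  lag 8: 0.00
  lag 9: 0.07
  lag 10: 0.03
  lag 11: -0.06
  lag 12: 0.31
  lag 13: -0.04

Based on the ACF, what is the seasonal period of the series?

6

The largest autocorrelation is r_6 = 0.55, with a weaker echo at lag 12 (0.31); the remaining lags stay at or below 0.08.
The dominant spike at lag 6 indicates a seasonal period of 6.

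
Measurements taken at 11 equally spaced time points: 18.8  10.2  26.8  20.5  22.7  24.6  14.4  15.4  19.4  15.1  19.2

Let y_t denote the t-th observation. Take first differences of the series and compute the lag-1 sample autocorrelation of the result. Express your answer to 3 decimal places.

-0.573

First differences Δy: -8.6, 16.6, -6.3, 2.2, 1.9, -10.2, 1.0, 4.0, -4.3, 4.1
Mean of differences = 0.0400
Numerator Σ(Δy_t−Δȳ)(Δy_{t+1}−Δȳ) = -317.6276
Denominator Σ(Δy_t−Δȳ)² = 553.9840
r_1(Δy) = -317.6276 / 553.9840 = -0.573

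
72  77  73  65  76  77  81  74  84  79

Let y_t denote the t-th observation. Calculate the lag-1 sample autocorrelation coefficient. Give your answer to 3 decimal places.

0.115

Mean ȳ = (72 + 77 + 73 + 65 + 76 + 77 + 81 + 74 + 84 + 79)/10 = 75.8000
Numerator Σ_{t=1}^{9}(y_t−ȳ)(y_{t+1}−ȳ) = 28.7600
Denominator Σ(y_t−ȳ)² = 249.6000
r_1 = 28.7600 / 249.6000 = 0.115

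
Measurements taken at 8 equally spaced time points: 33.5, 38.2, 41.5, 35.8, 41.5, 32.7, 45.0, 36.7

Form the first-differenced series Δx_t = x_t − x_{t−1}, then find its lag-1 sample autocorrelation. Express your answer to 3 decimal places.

-0.760

First differences Δx: 4.7, 3.3, -5.7, 5.7, -8.8, 12.3, -8.3
Mean of differences = 0.4571
Numerator Σ(Δx_t−Δx̄)(Δx_{t+1}−Δx̄) = -299.5976
Denominator Σ(Δx_t−Δx̄)² = 394.1171
r_1(Δx) = -299.5976 / 394.1171 = -0.760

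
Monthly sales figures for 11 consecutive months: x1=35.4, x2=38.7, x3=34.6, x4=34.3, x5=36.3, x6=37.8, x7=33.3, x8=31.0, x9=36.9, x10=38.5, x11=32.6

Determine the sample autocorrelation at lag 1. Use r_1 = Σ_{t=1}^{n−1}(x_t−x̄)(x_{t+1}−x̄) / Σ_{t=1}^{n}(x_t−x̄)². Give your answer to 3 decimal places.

Mean x̄ = (35.4 + 38.7 + 34.6 + 34.3 + 36.3 + 37.8 + 33.3 + 31.0 + 36.9 + 38.5 + 32.6)/11 = 35.4000
Numerator Σ_{t=1}^{10}(x_t−x̄)(x_{t+1}−x̄) = -7.0200
Denominator Σ(x_t−x̄)² = 62.7800
r_1 = -7.0200 / 62.7800 = -0.112

-0.112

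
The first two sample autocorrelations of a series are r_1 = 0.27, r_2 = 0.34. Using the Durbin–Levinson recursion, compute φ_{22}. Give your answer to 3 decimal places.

φ_{22} = (r_2 − r_1²) / (1 − r_1²)
r_1² = (0.27)² = 0.0729
Numerator = 0.34 − 0.0729 = 0.2671; denominator = 1 − 0.0729 = 0.9271
φ_{22} = 0.2671 / 0.9271 = 0.288

0.288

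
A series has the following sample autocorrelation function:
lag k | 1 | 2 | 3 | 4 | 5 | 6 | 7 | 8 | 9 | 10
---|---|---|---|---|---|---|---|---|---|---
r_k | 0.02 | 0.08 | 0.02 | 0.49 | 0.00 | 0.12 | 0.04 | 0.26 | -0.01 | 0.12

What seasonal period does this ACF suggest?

The largest autocorrelation is r_4 = 0.49, with a weaker echo at lag 8 (0.26); the remaining lags stay at or below 0.12.
The dominant spike at lag 4 indicates a seasonal period of 4.

4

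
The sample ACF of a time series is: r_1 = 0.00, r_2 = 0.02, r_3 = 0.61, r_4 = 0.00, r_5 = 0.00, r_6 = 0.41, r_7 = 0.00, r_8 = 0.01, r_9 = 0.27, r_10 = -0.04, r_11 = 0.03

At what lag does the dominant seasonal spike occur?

The largest autocorrelation is r_3 = 0.61, with weaker echoes at lags 6 (0.41) and 9 (0.27); the remaining lags stay at or below 0.03.
The dominant spike at lag 3 indicates a seasonal period of 3.

3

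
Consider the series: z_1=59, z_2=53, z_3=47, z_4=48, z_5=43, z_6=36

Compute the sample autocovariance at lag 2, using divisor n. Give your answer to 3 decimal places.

-1.093

Mean z̄ = (59 + 53 + 47 + 48 + 43 + 36)/6 = 47.6667
Σ_{t=1}^{4}(z_t−z̄)(z_{t+2}−z̄) = -6.5556
γ_2 = -6.5556 / 6 = -1.093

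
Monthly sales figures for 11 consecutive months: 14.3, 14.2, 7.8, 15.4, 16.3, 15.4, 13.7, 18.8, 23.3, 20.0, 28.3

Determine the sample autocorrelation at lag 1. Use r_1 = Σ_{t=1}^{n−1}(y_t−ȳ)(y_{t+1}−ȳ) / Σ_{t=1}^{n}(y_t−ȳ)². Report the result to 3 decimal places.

Mean ȳ = (14.3 + 14.2 + 7.8 + 15.4 + 16.3 + 15.4 + 13.7 + 18.8 + 23.3 + 20.0 + 28.3)/11 = 17.0455
Numerator Σ_{t=1}^{10}(y_t−ȳ)(y_{t+1}−ȳ) = 114.1261
Denominator Σ(y_t−ȳ)² = 295.8673
r_1 = 114.1261 / 295.8673 = 0.386

0.386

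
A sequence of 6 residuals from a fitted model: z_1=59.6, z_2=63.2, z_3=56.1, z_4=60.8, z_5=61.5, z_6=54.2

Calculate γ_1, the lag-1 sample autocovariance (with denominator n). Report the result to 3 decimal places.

Mean z̄ = (59.6 + 63.2 + 56.1 + 60.8 + 61.5 + 54.2)/6 = 59.2333
Deviations: 0.3667, 3.9667, -3.1333, 1.5667, 2.2667, -5.0333
Σ_{t=1}^{5}(z_t−z̄)(z_{t+1}−z̄) = -23.7411
γ_1 = -23.7411 / 6 = -3.957

-3.957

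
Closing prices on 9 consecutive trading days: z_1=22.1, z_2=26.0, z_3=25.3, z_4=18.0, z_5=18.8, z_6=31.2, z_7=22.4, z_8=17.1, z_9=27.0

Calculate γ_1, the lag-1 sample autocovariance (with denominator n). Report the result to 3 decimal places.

Mean z̄ = (22.1 + 26.0 + 25.3 + 18.0 + 18.8 + 31.2 + 22.4 + 17.1 + 27.0)/9 = 23.1000
Σ_{t=1}^{8}(z_t−z̄)(z_{t+1}−z̄) = -45.5100
γ_1 = -45.5100 / 9 = -5.057

-5.057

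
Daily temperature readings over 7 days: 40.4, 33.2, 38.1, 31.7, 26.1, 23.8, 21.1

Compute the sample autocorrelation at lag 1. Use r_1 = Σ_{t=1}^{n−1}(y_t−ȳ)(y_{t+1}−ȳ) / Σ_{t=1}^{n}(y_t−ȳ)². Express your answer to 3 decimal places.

Mean ȳ = (40.4 + 33.2 + 38.1 + 31.7 + 26.1 + 23.8 + 21.1)/7 = 30.6286
Deviations from mean: 9.7714, 2.5714, 7.4714, 1.0714, -4.5286, -6.8286, -9.5286
Numerator Σ_{t=1}^{6}(y_t−ȳ)(y_{t+1}−ȳ) = 143.4820
Denominator Σ(y_t−ȳ)² = 316.9943
r_1 = 143.4820 / 316.9943 = 0.453

0.453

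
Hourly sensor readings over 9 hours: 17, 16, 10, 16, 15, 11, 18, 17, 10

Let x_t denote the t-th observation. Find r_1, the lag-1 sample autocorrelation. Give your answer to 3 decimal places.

-0.309

Mean x̄ = (17 + 16 + 10 + 16 + 15 + 11 + 18 + 17 + 10)/9 = 14.4444
Numerator Σ_{t=1}^{8}(x_t−x̄)(x_{t+1}−x̄) = -25.4198
Denominator Σ(x_t−x̄)² = 82.2222
r_1 = -25.4198 / 82.2222 = -0.309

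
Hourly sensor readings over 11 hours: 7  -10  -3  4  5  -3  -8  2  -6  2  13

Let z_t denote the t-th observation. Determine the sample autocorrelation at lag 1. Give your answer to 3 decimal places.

-0.067

Mean z̄ = (7 − 10 − 3 + 4 + 5 − 3 − 8 + 2 − 6 + 2 + 13)/11 = 0.2727
Numerator Σ_{t=1}^{10}(z_t−z̄)(z_{t+1}−z̄) = -32.4380
Denominator Σ(z_t−z̄)² = 484.1818
r_1 = -32.4380 / 484.1818 = -0.067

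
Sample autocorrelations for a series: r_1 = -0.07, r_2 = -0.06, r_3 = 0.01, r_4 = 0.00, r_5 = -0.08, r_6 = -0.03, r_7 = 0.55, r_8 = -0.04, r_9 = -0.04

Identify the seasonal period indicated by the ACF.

7

The largest autocorrelation is r_7 = 0.55; the remaining lags stay at or below 0.01.
The dominant spike at lag 7 indicates a seasonal period of 7.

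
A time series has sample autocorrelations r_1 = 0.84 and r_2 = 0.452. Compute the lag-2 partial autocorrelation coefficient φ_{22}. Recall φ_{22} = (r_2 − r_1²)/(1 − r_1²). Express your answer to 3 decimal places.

φ_{22} = (r_2 − r_1²) / (1 − r_1²)
r_1² = (0.84)² = 0.7056
Numerator = 0.452 − 0.7056 = -0.2536; denominator = 1 − 0.7056 = 0.2944
φ_{22} = -0.2536 / 0.2944 = -0.861

-0.861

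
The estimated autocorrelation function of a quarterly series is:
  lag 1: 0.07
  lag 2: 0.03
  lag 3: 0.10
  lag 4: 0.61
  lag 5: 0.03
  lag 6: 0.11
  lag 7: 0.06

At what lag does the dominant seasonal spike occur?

4

The largest autocorrelation is r_4 = 0.61; the remaining lags stay at or below 0.11.
The dominant spike at lag 4 indicates a seasonal period of 4.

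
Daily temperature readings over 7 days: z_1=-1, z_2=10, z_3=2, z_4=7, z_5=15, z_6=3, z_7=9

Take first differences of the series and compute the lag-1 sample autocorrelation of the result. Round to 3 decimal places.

-0.565

First differences Δz: 11, -8, 5, 8, -12, 6
Mean of differences = 1.6667
Numerator Σ(Δz_t−Δz̄)(Δz_{t+1}−Δz̄) = -247.1111
Denominator Σ(Δz_t−Δz̄)² = 437.3333
r_1(Δz) = -247.1111 / 437.3333 = -0.565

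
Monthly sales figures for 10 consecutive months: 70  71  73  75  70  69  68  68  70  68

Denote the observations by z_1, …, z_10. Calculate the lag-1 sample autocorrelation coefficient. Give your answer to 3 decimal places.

Mean z̄ = (70 + 71 + 73 + 75 + 70 + 69 + 68 + 68 + 70 + 68)/10 = 70.2000
Numerator Σ_{t=1}^{9}(z_t−z̄)(z_{t+1}−z̄) = 23.1600
Denominator Σ(z_t−z̄)² = 47.6000
r_1 = 23.1600 / 47.6000 = 0.487

0.487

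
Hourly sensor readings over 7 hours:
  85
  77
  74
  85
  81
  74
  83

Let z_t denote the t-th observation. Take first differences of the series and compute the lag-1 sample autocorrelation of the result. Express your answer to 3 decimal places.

-0.263

First differences Δz: -8, -3, 11, -4, -7, 9
Mean of differences = -0.3333
Numerator Σ(Δz_t−Δz̄)(Δz_{t+1}−Δz̄) = -89.1111
Denominator Σ(Δz_t−Δz̄)² = 339.3333
r_1(Δz) = -89.1111 / 339.3333 = -0.263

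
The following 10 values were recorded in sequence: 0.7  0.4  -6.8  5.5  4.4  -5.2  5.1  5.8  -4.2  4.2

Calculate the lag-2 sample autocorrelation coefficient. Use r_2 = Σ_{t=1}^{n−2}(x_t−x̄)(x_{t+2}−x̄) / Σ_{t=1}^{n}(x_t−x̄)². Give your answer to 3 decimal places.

Mean x̄ = (0.7 + 0.4 − 6.8 + 5.5 + 4.4 − 5.2 + 5.1 + 5.8 − 4.2 + 4.2)/10 = 0.9900
Numerator Σ_{t=1}^{8}(x_t−x̄)(x_{t+2}−x̄) = -76.5322
Denominator Σ(x_t−x̄)² = 208.6690
r_2 = -76.5322 / 208.6690 = -0.367

-0.367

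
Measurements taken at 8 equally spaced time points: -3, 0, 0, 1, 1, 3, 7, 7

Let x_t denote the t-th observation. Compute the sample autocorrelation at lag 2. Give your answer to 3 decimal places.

Mean x̄ = (-3 + 0 + 0 + 1 + 1 + 3 + 7 + 7)/8 = 2.0000
Deviations from mean: -5.0000, -2.0000, -2.0000, -1.0000, -1.0000, 1.0000, 5.0000, 5.0000
Σ(x_t−x̄)(x_{t+2}−x̄) = (10.0000) + (2.0000) + (2.0000) + (-1.0000) + (-5.0000) + (5.0000) = 13.0000
Denominator Σ(x_t−x̄)² = 86.0000
r_2 = 13.0000 / 86.0000 = 0.151

0.151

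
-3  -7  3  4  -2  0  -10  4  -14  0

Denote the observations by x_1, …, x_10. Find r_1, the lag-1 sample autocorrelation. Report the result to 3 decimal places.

-0.455

Mean x̄ = (-3 − 7 + 3 + 4 − 2 + 0 − 10 + 4 − 14 + 0)/10 = -2.5000
Numerator Σ_{t=1}^{9}(x_t−x̄)(x_{t+1}−x̄) = -153.2500
Denominator Σ(x_t−x̄)² = 336.5000
r_1 = -153.2500 / 336.5000 = -0.455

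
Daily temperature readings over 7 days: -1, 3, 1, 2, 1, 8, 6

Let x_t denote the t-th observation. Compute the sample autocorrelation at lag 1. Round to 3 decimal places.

0.153

Mean x̄ = (-1 + 3 + 1 + 2 + 1 + 8 + 6)/7 = 2.8571
Deviations from mean: -3.8571, 0.1429, -1.8571, -0.8571, -1.8571, 5.1429, 3.1429
Σ(x_t−x̄)(x_{t+1}−x̄) = (-0.5510) + (-0.2653) + (1.5918) + (1.5918) + (-9.5510) + (16.1633) = 8.9796
Denominator Σ(x_t−x̄)² = 58.8571
r_1 = 8.9796 / 58.8571 = 0.153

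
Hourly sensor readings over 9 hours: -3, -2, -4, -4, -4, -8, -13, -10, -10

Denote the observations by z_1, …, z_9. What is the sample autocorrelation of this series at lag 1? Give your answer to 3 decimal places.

0.669

Mean z̄ = (-3 − 2 − 4 − 4 − 4 − 8 − 13 − 10 − 10)/9 = -6.4444
Numerator Σ_{t=1}^{8}(z_t−z̄)(z_{t+1}−z̄) = 80.4691
Denominator Σ(z_t−z̄)² = 120.2222
r_1 = 80.4691 / 120.2222 = 0.669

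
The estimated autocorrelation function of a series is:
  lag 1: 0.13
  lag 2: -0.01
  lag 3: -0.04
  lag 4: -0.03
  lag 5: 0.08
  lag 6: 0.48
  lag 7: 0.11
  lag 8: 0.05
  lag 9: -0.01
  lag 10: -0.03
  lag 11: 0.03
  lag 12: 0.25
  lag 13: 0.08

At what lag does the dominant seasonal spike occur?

The largest autocorrelation is r_6 = 0.48, with a weaker echo at lag 12 (0.25); the remaining lags stay at or below 0.13.
The dominant spike at lag 6 indicates a seasonal period of 6.

6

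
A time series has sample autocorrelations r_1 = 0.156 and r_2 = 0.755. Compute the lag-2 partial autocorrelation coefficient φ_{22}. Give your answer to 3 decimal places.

0.749

φ_{22} = (r_2 − r_1²) / (1 − r_1²)
r_1² = (0.156)² = 0.024336
Numerator = 0.755 − 0.0243 = 0.7307; denominator = 1 − 0.0243 = 0.9757
φ_{22} = 0.7307 / 0.9757 = 0.749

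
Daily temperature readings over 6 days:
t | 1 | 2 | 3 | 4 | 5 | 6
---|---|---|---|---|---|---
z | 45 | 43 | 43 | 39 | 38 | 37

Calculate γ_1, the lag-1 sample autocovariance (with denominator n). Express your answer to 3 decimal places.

4.301

Mean z̄ = (45 + 43 + 43 + 39 + 38 + 37)/6 = 40.8333
Deviations: 4.1667, 2.1667, 2.1667, -1.8333, -2.8333, -3.8333
Σ_{t=1}^{5}(z_t−z̄)(z_{t+1}−z̄) = 25.8056
γ_1 = 25.8056 / 6 = 4.301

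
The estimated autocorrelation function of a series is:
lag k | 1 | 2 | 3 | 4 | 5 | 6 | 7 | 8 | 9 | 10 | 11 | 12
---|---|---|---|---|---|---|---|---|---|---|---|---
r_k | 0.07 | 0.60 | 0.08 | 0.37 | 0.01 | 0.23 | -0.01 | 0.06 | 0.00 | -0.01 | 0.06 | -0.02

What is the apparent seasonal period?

The largest autocorrelation is r_2 = 0.60, with weaker echoes at lags 4 (0.37) and 6 (0.23); the remaining lags stay at or below 0.08.
The dominant spike at lag 2 indicates a seasonal period of 2.

2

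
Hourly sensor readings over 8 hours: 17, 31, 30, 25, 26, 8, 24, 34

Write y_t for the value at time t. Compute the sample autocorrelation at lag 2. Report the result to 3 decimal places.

Mean ȳ = (17 + 31 + 30 + 25 + 26 + 8 + 24 + 34)/8 = 24.3750
Deviations from mean: -7.3750, 6.6250, 5.6250, 0.6250, 1.6250, -16.3750, -0.3750, 9.6250
Σ(y_t−ȳ)(y_{t+2}−ȳ) = (-41.4844) + (4.1406) + (9.1406) + (-10.2344) + (-0.6094) + (-157.6094) = -196.6563
Denominator Σ(y_t−ȳ)² = 493.8750
r_2 = -196.6563 / 493.8750 = -0.398

-0.398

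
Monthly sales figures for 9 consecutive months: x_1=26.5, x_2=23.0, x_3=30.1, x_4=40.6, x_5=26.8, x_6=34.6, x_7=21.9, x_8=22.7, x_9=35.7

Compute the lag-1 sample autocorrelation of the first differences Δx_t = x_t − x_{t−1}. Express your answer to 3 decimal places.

-0.406

First differences Δx: -3.5, 7.1, 10.5, -13.8, 7.8, -12.7, 0.8, 13.0
Mean of differences = 1.1500
Numerator Σ(Δx_t−Δx̄)(Δx_{t+1}−Δx̄) = -302.6375
Denominator Σ(Δx_t−Δx̄)² = 744.5400
r_1(Δx) = -302.6375 / 744.5400 = -0.406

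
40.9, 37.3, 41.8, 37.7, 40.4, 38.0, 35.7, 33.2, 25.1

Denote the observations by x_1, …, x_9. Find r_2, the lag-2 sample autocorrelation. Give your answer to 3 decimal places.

0.220

Mean x̄ = (40.9 + 37.3 + 41.8 + 37.7 + 40.4 + 38.0 + 35.7 + 33.2 + 25.1)/9 = 36.6778
Numerator Σ_{t=1}^{7}(x_t−x̄)(x_{t+2}−x̄) = 45.7635
Denominator Σ(x_t−x̄)² = 208.1956
r_2 = 45.7635 / 208.1956 = 0.220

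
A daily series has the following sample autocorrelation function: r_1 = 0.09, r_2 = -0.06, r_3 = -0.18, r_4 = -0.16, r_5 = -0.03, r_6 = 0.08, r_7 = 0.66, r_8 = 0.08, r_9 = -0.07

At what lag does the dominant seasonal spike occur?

7

The largest autocorrelation is r_7 = 0.66; the remaining lags stay at or below 0.09.
The dominant spike at lag 7 indicates a seasonal period of 7.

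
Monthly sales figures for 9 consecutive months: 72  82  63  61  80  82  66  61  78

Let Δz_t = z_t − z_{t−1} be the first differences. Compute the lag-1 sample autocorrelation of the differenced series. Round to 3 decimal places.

-0.125

First differences Δz: 10, -19, -2, 19, 2, -16, -5, 17
Mean of differences = 0.7500
Numerator Σ(Δz_t−Δz̄)(Δz_{t+1}−Δz̄) = -173.8125
Denominator Σ(Δz_t−Δz̄)² = 1395.5000
r_1(Δz) = -173.8125 / 1395.5000 = -0.125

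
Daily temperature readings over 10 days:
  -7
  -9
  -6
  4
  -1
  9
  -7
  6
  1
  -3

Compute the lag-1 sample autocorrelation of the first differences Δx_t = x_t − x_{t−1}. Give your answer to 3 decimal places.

-0.703

First differences Δx: -2, 3, 10, -5, 10, -16, 13, -5, -4
Mean of differences = 0.4444
Numerator Σ(Δx_t−Δx̄)(Δx_{t+1}−Δx̄) = -493.6420
Denominator Σ(Δx_t−Δx̄)² = 702.2222
r_1(Δx) = -493.6420 / 702.2222 = -0.703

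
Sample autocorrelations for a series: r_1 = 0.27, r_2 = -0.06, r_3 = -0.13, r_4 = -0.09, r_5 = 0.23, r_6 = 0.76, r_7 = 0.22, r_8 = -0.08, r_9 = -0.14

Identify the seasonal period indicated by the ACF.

The largest autocorrelation is r_6 = 0.76; the remaining lags stay at or below 0.27.
The dominant spike at lag 6 indicates a seasonal period of 6.

6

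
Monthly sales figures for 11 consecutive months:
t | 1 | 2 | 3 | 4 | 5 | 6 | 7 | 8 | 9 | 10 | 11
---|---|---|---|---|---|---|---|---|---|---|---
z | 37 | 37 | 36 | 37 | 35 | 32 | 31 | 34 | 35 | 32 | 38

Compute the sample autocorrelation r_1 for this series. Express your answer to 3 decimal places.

0.254

Mean z̄ = (37 + 37 + 36 + 37 + 35 + 32 + 31 + 34 + 35 + 32 + 38)/11 = 34.9091
Numerator Σ_{t=1}^{10}(z_t−z̄)(z_{t+1}−z̄) = 14.4463
Denominator Σ(z_t−z̄)² = 56.9091
r_1 = 14.4463 / 56.9091 = 0.254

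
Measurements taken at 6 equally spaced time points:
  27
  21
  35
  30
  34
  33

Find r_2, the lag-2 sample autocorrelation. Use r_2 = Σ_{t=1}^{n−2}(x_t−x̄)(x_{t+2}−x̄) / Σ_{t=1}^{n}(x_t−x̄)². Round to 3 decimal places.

0.036

Mean x̄ = (27 + 21 + 35 + 30 + 34 + 33)/6 = 30.0000
Deviations from mean: -3.0000, -9.0000, 5.0000, 0.0000, 4.0000, 3.0000
Σ(x_t−x̄)(x_{t+2}−x̄) = (-15.0000) + (0.0000) + (20.0000) + (0.0000) = 5.0000
Denominator Σ(x_t−x̄)² = 140.0000
r_2 = 5.0000 / 140.0000 = 0.036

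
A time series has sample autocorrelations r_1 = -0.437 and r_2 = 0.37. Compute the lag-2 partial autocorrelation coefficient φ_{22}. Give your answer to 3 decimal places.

φ_{22} = (r_2 − r_1²) / (1 − r_1²)
r_1² = (-0.437)² = 0.190969
Numerator = 0.37 − 0.1910 = 0.1790; denominator = 1 − 0.1910 = 0.8090
φ_{22} = 0.1790 / 0.8090 = 0.221

0.221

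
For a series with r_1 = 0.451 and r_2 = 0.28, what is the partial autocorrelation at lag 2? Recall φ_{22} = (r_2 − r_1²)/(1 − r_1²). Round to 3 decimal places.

0.096

φ_{22} = (r_2 − r_1²) / (1 − r_1²)
r_1² = (0.451)² = 0.203401
Numerator = 0.28 − 0.2034 = 0.0766; denominator = 1 − 0.2034 = 0.7966
φ_{22} = 0.0766 / 0.7966 = 0.096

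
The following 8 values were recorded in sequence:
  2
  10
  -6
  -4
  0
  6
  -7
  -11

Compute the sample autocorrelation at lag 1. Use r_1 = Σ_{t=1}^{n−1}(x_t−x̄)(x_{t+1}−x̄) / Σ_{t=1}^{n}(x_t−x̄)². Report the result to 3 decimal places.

0.046

Mean x̄ = (2 + 10 − 6 − 4 + 0 + 6 − 7 − 11)/8 = -1.2500
Deviations from mean: 3.2500, 11.2500, -4.7500, -2.7500, 1.2500, 7.2500, -5.7500, -9.7500
Numerator Σ_{t=1}^{7}(x_t−x̄)(x_{t+1}−x̄) = 16.1875
Denominator Σ(x_t−x̄)² = 349.5000
r_1 = 16.1875 / 349.5000 = 0.046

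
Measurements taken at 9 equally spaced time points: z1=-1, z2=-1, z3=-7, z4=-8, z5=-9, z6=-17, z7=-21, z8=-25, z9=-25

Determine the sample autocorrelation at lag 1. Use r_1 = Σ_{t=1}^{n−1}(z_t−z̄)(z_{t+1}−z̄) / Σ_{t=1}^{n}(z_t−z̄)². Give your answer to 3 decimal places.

0.712

Mean z̄ = (-1 − 1 − 7 − 8 − 9 − 17 − 21 − 25 − 25)/9 = -12.6667
Numerator Σ_{t=1}^{8}(z_t−z̄)(z_{t+1}−z̄) = 520.8889
Denominator Σ(z_t−z̄)² = 732.0000
r_1 = 520.8889 / 732.0000 = 0.712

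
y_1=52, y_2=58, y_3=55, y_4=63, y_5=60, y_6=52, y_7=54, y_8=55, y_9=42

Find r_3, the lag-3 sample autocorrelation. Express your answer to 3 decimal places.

0.091

Mean ȳ = (52 + 58 + 55 + 63 + 60 + 52 + 54 + 55 + 42)/9 = 54.5556
Numerator Σ_{t=1}^{6}(y_t−ȳ)(y_{t+3}−ȳ) = 25.8519
Denominator Σ(y_t−ȳ)² = 284.2222
r_3 = 25.8519 / 284.2222 = 0.091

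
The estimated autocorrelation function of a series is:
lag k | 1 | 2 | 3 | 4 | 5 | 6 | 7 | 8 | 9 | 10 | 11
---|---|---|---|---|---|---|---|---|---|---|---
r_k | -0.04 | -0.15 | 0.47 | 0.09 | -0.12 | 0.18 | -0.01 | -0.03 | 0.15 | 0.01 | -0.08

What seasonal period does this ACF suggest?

3

The largest autocorrelation is r_3 = 0.47, with weaker echoes at lags 6 (0.18) and 9 (0.15); the remaining lags stay at or below 0.09.
The dominant spike at lag 3 indicates a seasonal period of 3.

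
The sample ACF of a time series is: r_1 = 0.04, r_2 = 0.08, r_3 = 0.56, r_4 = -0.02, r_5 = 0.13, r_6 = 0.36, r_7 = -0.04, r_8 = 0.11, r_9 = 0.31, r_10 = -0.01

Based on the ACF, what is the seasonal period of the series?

3

The largest autocorrelation is r_3 = 0.56, with weaker echoes at lags 6 (0.36) and 9 (0.31); the remaining lags stay at or below 0.13.
The dominant spike at lag 3 indicates a seasonal period of 3.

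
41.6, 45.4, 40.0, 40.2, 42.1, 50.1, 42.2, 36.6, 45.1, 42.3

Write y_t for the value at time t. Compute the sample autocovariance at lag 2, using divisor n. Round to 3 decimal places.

Mean ȳ = (41.6 + 45.4 + 40.0 + 40.2 + 42.1 + 50.1 + 42.2 + 36.6 + 45.1 + 42.3)/10 = 42.5600
Σ_{t=1}^{8}(y_t−ȳ)(y_{t+2}−ȳ) = -64.9992
γ_2 = -64.9992 / 10 = -6.500

-6.500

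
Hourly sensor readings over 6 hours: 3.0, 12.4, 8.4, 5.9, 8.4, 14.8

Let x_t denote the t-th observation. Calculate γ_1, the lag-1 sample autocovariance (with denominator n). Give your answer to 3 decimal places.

-3.733

Mean x̄ = (3.0 + 12.4 + 8.4 + 5.9 + 8.4 + 14.8)/6 = 8.8167
Σ_{t=1}^{5}(x_t−x̄)(x_{t+1}−x̄) = -22.3986
γ_1 = -22.3986 / 6 = -3.733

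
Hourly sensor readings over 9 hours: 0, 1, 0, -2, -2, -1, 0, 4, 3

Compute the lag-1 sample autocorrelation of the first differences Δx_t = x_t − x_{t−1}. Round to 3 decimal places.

First differences Δx: 1, -1, -2, 0, 1, 1, 4, -1
Mean of differences = 0.3750
Numerator Σ(Δx_t−Δx̄)(Δx_{t+1}−Δx̄) = 0.7344
Denominator Σ(Δx_t−Δx̄)² = 23.8750
r_1(Δx) = 0.7344 / 23.8750 = 0.031

0.031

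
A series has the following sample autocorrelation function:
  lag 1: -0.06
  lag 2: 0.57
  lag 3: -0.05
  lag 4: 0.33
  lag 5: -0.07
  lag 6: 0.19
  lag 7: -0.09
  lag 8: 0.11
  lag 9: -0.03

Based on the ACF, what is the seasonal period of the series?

2

The largest autocorrelation is r_2 = 0.57, with weaker echoes at lags 4 (0.33) and 6 (0.19); the remaining lags stay at or below 0.11.
The dominant spike at lag 2 indicates a seasonal period of 2.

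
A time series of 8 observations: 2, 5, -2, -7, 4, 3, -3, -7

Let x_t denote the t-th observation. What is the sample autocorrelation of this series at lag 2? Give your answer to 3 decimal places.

Mean x̄ = (2 + 5 − 2 − 7 + 4 + 3 − 3 − 7)/8 = -0.6250
Deviations from mean: 2.6250, 5.6250, -1.3750, -6.3750, 4.6250, 3.6250, -2.3750, -6.3750
Numerator Σ_{t=1}^{6}(x_t−x̄)(x_{t+2}−x̄) = -103.0313
Denominator Σ(x_t−x̄)² = 161.8750
r_2 = -103.0313 / 161.8750 = -0.636

-0.636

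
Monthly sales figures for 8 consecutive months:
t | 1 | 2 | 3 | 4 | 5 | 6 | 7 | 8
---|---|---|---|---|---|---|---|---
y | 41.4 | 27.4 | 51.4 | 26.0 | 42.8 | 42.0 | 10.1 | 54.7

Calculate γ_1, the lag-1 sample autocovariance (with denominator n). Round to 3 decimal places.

-123.109

Mean ȳ = (41.4 + 27.4 + 51.4 + 26.0 + 42.8 + 42.0 + 10.1 + 54.7)/8 = 36.9750
Deviations: 4.4250, -9.5750, 14.4250, -10.9750, 5.8250, 5.0250, -26.8750, 17.7250
Σ_{t=1}^{7}(y_t−ȳ)(y_{t+1}−ȳ) = -984.8681
γ_1 = -984.8681 / 8 = -123.109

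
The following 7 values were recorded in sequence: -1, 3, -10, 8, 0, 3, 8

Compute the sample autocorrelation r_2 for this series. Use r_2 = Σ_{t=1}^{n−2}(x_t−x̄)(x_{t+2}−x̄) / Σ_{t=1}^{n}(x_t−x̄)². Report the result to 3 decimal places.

Mean x̄ = (-1 + 3 − 10 + 8 + 0 + 3 + 8)/7 = 1.5714
Deviations from mean: -2.5714, 1.4286, -11.5714, 6.4286, -1.5714, 1.4286, 6.4286
Σ(x_t−x̄)(x_{t+2}−x̄) = (29.7551) + (9.1837) + (18.1837) + (9.1837) + (-10.1020) = 56.2041
Denominator Σ(x_t−x̄)² = 229.7143
r_2 = 56.2041 / 229.7143 = 0.245

0.245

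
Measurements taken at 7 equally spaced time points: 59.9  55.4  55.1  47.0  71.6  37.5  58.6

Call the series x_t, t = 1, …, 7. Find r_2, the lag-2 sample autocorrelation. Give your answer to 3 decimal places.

Mean x̄ = (59.9 + 55.4 + 55.1 + 47.0 + 71.6 + 37.5 + 58.6)/7 = 55.0143
Numerator Σ_{t=1}^{5}(x_t−x̄)(x_{t+2}−x̄) = 198.5853
Denominator Σ(x_t−x̄)² = 682.9486
r_2 = 198.5853 / 682.9486 = 0.291

0.291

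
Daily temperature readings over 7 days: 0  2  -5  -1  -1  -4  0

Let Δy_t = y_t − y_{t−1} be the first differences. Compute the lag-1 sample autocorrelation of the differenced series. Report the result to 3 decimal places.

-0.574

First differences Δy: 2, -7, 4, 0, -3, 4
Mean of differences = 0.0000
Numerator Σ(Δy_t−Δȳ)(Δy_{t+1}−Δȳ) = -54.0000
Denominator Σ(Δy_t−Δȳ)² = 94.0000
r_1(Δy) = -54.0000 / 94.0000 = -0.574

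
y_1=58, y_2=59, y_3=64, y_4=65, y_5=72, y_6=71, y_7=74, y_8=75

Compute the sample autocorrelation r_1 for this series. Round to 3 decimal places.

Mean ȳ = (58 + 59 + 64 + 65 + 72 + 71 + 74 + 75)/8 = 67.2500
Deviations from mean: -9.2500, -8.2500, -3.2500, -2.2500, 4.7500, 3.7500, 6.7500, 7.7500
Σ(y_t−ȳ)(y_{t+1}−ȳ) = (76.3125) + (26.8125) + (7.3125) + (-10.6875) + (17.8125) + (25.3125) + (52.3125) = 195.1875
Denominator Σ(y_t−ȳ)² = 311.5000
r_1 = 195.1875 / 311.5000 = 0.627

0.627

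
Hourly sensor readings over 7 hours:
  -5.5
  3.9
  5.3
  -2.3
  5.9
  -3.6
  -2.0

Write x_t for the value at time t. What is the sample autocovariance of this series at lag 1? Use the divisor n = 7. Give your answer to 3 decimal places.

Mean x̄ = (-5.5 + 3.9 + 5.3 − 2.3 + 5.9 − 3.6 − 2.0)/7 = 0.2429
Σ_{t=1}^{6}(x_t−x̄)(x_{t+1}−x̄) = -42.8733
γ_1 = -42.8733 / 7 = -6.125

-6.125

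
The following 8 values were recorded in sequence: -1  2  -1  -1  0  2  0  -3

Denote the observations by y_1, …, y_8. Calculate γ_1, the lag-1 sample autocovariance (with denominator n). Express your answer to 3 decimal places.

Mean ȳ = (-1 + 2 − 1 − 1 + 0 + 2 + 0 − 3)/8 = -0.2500
Σ_{t=1}^{7}(y_t−ȳ)(y_{t+1}−ȳ) = -2.5625
γ_1 = -2.5625 / 8 = -0.320

-0.320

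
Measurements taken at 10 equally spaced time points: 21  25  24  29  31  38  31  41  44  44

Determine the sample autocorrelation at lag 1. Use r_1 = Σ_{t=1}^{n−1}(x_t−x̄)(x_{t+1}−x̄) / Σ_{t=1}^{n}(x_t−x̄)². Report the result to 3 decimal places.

0.598

Mean x̄ = (21 + 25 + 24 + 29 + 31 + 38 + 31 + 41 + 44 + 44)/10 = 32.8000
Numerator Σ_{t=1}^{9}(x_t−x̄)(x_{t+1}−x̄) = 384.7600
Denominator Σ(x_t−x̄)² = 643.6000
r_1 = 384.7600 / 643.6000 = 0.598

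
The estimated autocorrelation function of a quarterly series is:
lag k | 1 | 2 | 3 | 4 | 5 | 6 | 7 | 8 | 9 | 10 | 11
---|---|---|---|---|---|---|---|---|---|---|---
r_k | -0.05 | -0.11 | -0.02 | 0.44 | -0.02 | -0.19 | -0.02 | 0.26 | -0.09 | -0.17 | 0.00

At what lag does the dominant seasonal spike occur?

The largest autocorrelation is r_4 = 0.44, with a weaker echo at lag 8 (0.26); the remaining lags stay at or below 0.00.
The dominant spike at lag 4 indicates a seasonal period of 4.

4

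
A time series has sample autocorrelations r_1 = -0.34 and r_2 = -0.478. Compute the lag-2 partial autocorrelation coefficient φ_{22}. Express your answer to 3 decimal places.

φ_{22} = (r_2 − r_1²) / (1 − r_1²)
r_1² = (-0.34)² = 0.1156
Numerator = -0.478 − 0.1156 = -0.5936; denominator = 1 − 0.1156 = 0.8844
φ_{22} = -0.5936 / 0.8844 = -0.671

-0.671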